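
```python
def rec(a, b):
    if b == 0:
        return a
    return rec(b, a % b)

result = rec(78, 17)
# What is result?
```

rec(78, 17) -> rec(17, 10) -> rec(10, 7) -> rec(7, 3) -> rec(3, 1) -> rec(1, 0) -> 1

Answer: 1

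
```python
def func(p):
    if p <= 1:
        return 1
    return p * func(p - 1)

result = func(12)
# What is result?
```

func(12) = 12 * 11 * 10 * 9 * 8 * 7 * 6 * 5 * 4 * 3 * 2 * 1 = 479001600

Answer: 479001600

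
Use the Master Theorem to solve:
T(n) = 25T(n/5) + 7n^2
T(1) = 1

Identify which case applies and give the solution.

a=25, b=5, f(n)=7n^2. log_5(25) = 2. Since c=2 = 2, Case 2 applies: T(n) = Θ(n^log_b(a) · log n) = O(n^2 log n).

Answer: O(n^2 log n) - Case 2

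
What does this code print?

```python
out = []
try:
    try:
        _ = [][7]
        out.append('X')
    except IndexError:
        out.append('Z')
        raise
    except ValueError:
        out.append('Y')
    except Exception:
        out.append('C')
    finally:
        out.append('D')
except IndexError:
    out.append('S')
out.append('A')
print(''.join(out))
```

Execution trace: 'Z' (inner except IndexError) → 'D' (inner finally) → 'S' (outer except IndexError) → 'A' (after the try/except). Output: ZDSA

Answer: ZDSA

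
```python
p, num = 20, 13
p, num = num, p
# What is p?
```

Trace:
`p, num = 20, 13` → p = 20; num = 13
`p, num = num, p` → p = 13; num = 20
So p = 13

Answer: 13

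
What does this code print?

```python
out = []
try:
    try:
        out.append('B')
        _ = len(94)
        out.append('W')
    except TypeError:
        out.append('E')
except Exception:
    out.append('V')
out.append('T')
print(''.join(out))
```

Execution trace: 'B' (inner try body) → 'E' (inner except TypeError) → 'T' (after the try/except). Output: BET

Answer: BET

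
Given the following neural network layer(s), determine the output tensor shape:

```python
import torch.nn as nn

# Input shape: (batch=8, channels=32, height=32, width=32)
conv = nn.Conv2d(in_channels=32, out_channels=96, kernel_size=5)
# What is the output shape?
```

Input: (8, 32, 32, 32) -> Output: (8, 96, 28, 28)

Answer: (8, 96, 28, 28)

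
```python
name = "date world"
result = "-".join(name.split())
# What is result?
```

Trace:
`name = "date world"` → name = 'date world'
`result = "-".join(name.split())` → result = 'date-world'
So result = 'date-world'

Answer: 'date-world'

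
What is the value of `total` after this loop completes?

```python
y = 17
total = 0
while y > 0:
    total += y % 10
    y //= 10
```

Sum digits of 17
`total` takes the values: 0 → 7 → 8

Answer: 8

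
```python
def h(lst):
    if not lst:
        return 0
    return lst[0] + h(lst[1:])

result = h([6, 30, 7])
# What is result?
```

6 + 30 + 7 + 0 = 43

Answer: 43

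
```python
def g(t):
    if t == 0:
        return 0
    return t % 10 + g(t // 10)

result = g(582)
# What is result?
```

Sum of digits of 582: 2 + 8 + 5 = 15

Answer: 15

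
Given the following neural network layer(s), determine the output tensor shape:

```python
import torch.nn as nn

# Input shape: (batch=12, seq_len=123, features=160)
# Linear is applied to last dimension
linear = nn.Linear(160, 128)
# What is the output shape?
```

Input: (12, 123, 160) -> Output: (12, 123, 128)

Answer: (12, 123, 128)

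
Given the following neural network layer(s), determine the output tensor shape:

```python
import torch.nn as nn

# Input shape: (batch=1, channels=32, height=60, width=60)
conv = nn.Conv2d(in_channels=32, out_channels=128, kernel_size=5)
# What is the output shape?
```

Input: (1, 32, 60, 60) -> Output: (1, 128, 56, 56)

Answer: (1, 128, 56, 56)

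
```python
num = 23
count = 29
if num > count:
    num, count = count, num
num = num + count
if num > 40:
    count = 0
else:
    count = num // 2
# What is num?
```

Trace:
`num = 23` → num = 23
`count = 29` → count = 29
`if num > count: ...` → num > count is False → no variable changes
`num = num + count` → num = 52
`if num > 40: ...` → num > 40 is True → count = 0
So num = 52

Answer: 52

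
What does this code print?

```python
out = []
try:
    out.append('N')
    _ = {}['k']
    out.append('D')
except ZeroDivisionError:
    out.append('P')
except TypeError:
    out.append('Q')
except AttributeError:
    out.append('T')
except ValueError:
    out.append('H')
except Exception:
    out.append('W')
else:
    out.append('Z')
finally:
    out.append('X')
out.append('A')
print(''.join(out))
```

Execution trace: 'N' (try body) → 'W' (except Exception) → 'X' (finally) → 'A' (after the try/except). Output: NWXA

Answer: NWXA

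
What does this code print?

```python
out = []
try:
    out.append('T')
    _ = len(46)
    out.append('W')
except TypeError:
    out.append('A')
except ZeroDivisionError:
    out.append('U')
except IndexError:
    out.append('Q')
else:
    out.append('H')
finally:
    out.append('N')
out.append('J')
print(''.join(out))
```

Execution trace: 'T' (try body) → 'A' (except TypeError) → 'N' (finally) → 'J' (after the try/except). Output: TANJ

Answer: TANJ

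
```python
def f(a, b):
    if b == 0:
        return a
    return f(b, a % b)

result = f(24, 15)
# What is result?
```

f(24, 15) -> f(15, 9) -> f(9, 6) -> f(6, 3) -> f(3, 0) -> 3

Answer: 3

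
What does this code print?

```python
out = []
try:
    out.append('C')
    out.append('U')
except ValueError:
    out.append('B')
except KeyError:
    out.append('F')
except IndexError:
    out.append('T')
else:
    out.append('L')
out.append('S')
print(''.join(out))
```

Execution trace: 'C' (try body) → 'U' (try body, no exception) → 'L' (else) → 'S' (after the try/except). Output: CULS

Answer: CULS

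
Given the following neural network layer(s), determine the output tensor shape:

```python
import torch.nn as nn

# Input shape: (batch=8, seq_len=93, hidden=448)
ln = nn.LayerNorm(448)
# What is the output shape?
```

Input: (8, 93, 448) -> Output: (8, 93, 448)

Answer: (8, 93, 448)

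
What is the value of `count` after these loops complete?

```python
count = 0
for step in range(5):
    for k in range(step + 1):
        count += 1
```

Triangle: 1 + 2 + ... + 5
`count` takes the values: 0 → 1 → 2 → 3 → 4 → 5 → 6 → 7 → 8 → 9 → 10 → 11 → 12 → 13 → 14 → 15

Answer: 15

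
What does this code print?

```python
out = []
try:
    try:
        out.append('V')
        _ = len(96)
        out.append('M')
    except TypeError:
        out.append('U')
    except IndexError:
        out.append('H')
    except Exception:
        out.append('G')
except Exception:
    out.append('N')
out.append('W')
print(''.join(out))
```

Execution trace: 'V' (inner try body) → 'U' (inner except TypeError) → 'W' (after the try/except). Output: VUW

Answer: VUW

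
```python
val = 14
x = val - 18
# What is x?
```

Trace:
`val = 14` → val = 14
`x = val - 18` → x = -4
So x = -4

Answer: -4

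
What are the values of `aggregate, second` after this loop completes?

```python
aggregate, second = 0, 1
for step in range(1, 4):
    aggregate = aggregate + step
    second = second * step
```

Sum and factorial of 1 to 3
`aggregate, second` takes the values: (0, 1) → (1, 1) → (3, 1) → (3, 2) → (6, 2) → (6, 6)

Answer: 6, 6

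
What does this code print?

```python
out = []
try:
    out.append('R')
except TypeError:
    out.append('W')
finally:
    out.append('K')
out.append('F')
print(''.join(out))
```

Execution trace: 'R' (try body, no exception) → 'K' (finally) → 'F' (after the try/except). Output: RKF

Answer: RKF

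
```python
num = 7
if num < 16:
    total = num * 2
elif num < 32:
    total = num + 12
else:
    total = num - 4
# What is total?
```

Trace:
`num = 7` → num = 7
`if num < 16: ...` → num < 16 is True → total = 14
So total = 14

Answer: 14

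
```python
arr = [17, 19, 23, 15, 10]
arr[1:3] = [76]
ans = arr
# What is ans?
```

Trace:
`arr = [17, 19, 23, 15, 10]` → arr = [17, 19, 23, 15, 10]
`arr[1:3] = [76]` → arr = [17, 76, 15, 10]
`ans = arr` → ans = [17, 76, 15, 10]
So ans = [17, 76, 15, 10]

Answer: [17, 76, 15, 10]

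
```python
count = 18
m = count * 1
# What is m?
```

Trace:
`count = 18` → count = 18
`m = count * 1` → m = 18
So m = 18

Answer: 18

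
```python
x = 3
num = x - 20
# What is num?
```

Trace:
`x = 3` → x = 3
`num = x - 20` → num = -17
So num = -17

Answer: -17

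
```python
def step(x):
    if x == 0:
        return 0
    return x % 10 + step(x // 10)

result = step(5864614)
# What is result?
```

Sum of digits of 5864614: 4 + 1 + 6 + 4 + 6 + 8 + 5 = 34

Answer: 34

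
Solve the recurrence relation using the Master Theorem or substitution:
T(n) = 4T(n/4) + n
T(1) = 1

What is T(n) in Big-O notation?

By Master Theorem: a=4, b=4, f(n)=n. Since log_4(4) = 1 and f(n) = Θ(n^1), Case 2 applies. T(n) = O(n log n).

Answer: O(n log n)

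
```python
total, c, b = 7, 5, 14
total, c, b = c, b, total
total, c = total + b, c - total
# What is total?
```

Trace:
`total, c, b = 7, 5, 14` → total = 7; c = 5; b = 14
`total, c, b = c, b, total` → total = 5; c = 14; b = 7
`total, c = total + b, c - total` → total = 12; c = 9
So total = 12

Answer: 12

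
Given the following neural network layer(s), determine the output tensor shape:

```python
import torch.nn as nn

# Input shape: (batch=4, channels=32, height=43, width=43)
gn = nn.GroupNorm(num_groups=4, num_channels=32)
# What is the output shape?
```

Input: (4, 32, 43, 43) -> Output: (4, 32, 43, 43)

Answer: (4, 32, 43, 43)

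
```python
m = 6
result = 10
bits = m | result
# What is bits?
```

Trace:
`m = 6` → m = 6
`result = 10` → result = 10
`bits = m | result` → bits = 14
So bits = 14

Answer: 14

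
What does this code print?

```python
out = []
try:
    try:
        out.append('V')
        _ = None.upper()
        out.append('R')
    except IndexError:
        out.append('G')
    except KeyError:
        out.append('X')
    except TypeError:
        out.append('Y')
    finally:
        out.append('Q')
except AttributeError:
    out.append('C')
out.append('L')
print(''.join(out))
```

Execution trace: 'V' (inner try body) → 'Q' (inner finally) → 'C' (outer except AttributeError) → 'L' (after the try/except). Output: VQCL

Answer: VQCL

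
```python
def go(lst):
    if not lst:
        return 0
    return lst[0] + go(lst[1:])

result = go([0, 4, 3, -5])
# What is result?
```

0 + 4 + 3 + (-5) + 0 = 2

Answer: 2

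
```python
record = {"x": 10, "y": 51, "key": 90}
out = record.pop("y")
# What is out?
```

Trace:
`record = {"x": 10, "y": 51, "key": 90}` → record = {'x': 10, 'y': 51, 'key': 90}
`out = record.pop("y")` → record = {'x': 10, 'key': 90}; out = 51
So out = 51

Answer: 51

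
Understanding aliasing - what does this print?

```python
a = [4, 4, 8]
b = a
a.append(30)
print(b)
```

Key concept: basic list aliasing.
Step by step:
`a = [4, 4, 8]` → a = [4, 4, 8]
`b = a` → b = [4, 4, 8] (same object as a)
`a.append(30)` → a = [4, 4, 8, 30] (same object as b); b = [4, 4, 8, 30] (same object as a)
`print(b)` → prints [4, 4, 8, 30]

Answer: [4, 4, 8, 30]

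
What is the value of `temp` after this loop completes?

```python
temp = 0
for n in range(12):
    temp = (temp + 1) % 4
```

Increment mod 4, 12 times = 0
`temp` takes the values: 0 → 1 → 2 → 3 → 0 → 1 → 2 → 3 → 0 → 1 → 2 → 3 → 0

Answer: 0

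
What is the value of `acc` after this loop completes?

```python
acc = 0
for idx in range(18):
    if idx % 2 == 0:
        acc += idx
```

Sum of even numbers 0 to 17
`acc` takes the values: 0 → 2 → 6 → 12 → 20 → 30 → 42 → 56 → 72

Answer: 72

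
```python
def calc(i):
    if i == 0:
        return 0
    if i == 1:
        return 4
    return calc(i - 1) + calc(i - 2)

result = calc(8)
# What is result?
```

Build up from base cases: calc(0)=0, calc(1)=4, calc(2)=4, calc(3)=8, calc(4)=12, calc(5)=20, calc(6)=32, ..., calc(8)=84

Answer: 84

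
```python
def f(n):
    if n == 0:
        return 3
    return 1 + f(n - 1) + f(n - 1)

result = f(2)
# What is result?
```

f(n) = 1 + 2·f(n-1), f(0)=3. Closed form: (3+1)·2^2 - 1 = 15.

Answer: 15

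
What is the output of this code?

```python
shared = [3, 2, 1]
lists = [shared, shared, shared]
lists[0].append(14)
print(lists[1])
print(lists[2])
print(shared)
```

Key concept: list of same reference.
Step by step:
`shared = [3, 2, 1]` → shared = [3, 2, 1]
`lists = [shared, shared, shared]` → lists = [[3, 2, 1], [3, 2, 1], [3, 2, 1]]
`lists[0].append(14)` → shared = [3, 2, 1, 14]; lists = [[3, 2, 1, 14], [3, 2, 1, 14], [3, 2, 1, 14]]
`print(lists[1])` → prints [3, 2, 1, 14]
`print(lists[2])` → prints [3, 2, 1, 14]
`print(shared)` → prints [3, 2, 1, 14]

Answer:
[3, 2, 1, 14]
[3, 2, 1, 14]
[3, 2, 1, 14]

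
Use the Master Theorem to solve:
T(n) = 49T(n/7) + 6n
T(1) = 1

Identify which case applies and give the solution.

a=49, b=7, f(n)=6n. log_7(49) = 2. Since c=1 < 2, Case 1 applies: T(n) = Θ(n^log_b(a)) = O(n^2).

Answer: O(n^2) - Case 1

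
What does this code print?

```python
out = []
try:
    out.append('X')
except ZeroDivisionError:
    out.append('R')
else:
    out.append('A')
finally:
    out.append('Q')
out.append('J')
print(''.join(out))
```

Execution trace: 'X' (try body, no exception) → 'A' (else) → 'Q' (finally) → 'J' (after the try/except). Output: XAQJ

Answer: XAQJ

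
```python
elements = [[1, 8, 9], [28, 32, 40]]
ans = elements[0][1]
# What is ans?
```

Trace:
`elements = [[1, 8, 9], [28, 32, 40]]` → elements = [[1, 8, 9], [28, 32, 40]]
`ans = elements[0][1]` → ans = 8
So ans = 8

Answer: 8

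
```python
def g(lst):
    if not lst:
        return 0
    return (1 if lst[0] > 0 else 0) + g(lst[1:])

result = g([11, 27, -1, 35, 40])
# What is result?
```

Count of positive elements in [11, 27, -1, 35, 40] = 4

Answer: 4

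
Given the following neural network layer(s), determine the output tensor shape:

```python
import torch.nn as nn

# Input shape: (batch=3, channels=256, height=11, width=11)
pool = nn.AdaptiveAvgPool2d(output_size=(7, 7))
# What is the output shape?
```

Input: (3, 256, 11, 11) -> Output: (3, 256, 7, 7)

Answer: (3, 256, 7, 7)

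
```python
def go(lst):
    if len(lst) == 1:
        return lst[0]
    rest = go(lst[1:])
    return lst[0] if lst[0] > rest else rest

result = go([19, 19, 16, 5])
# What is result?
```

Recursive max over [19, 19, 16, 5] = 19

Answer: 19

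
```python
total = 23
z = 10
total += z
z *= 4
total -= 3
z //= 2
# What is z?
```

Trace:
`total = 23` → total = 23
`z = 10` → z = 10
`total += z` → total = 33
`z *= 4` → z = 40
`total -= 3` → total = 30
`z //= 2` → z = 20
So z = 20

Answer: 20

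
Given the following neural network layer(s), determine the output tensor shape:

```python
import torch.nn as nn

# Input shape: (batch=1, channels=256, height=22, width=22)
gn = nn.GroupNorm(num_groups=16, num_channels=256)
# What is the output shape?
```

Input: (1, 256, 22, 22) -> Output: (1, 256, 22, 22)

Answer: (1, 256, 22, 22)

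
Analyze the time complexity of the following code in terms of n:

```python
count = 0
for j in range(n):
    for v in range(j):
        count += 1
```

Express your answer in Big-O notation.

Each loop level contributes: n × n. Multiplying the contributions gives O(n^2).

Answer: O(n^2)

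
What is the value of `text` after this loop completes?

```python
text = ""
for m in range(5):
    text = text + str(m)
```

Concatenate digits 0 to 4
`text` takes the values: "" → "0" → "01" → "012" → "0123" → "01234"

Answer: "01234"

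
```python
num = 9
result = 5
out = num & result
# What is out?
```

Trace:
`num = 9` → num = 9
`result = 5` → result = 5
`out = num & result` → out = 1
So out = 1

Answer: 1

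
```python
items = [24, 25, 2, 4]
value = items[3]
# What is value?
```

Trace:
`items = [24, 25, 2, 4]` → items = [24, 25, 2, 4]
`value = items[3]` → value = 4
So value = 4

Answer: 4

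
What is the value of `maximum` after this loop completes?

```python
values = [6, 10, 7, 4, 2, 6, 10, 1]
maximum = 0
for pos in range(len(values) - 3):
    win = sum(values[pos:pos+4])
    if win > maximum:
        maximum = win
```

Max sum of 4-element window in [6, 10, 7, 4, 2, 6, 10, 1]
`maximum` takes the values: 0 → 27

Answer: 27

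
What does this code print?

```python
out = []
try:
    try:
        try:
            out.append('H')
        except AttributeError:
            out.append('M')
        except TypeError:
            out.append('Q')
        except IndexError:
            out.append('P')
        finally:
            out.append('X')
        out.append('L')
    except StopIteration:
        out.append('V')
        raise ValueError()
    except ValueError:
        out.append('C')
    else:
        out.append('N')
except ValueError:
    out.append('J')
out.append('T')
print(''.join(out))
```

Execution trace: 'H' (inner try body, no exception) → 'X' (inner finally) → 'L' (try body, no exception) → 'N' (else) → 'T' (after the try/except). Output: HXLNT

Answer: HXLNT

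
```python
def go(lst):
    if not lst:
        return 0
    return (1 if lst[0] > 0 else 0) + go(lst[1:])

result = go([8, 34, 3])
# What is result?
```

Count of positive elements in [8, 34, 3] = 3

Answer: 3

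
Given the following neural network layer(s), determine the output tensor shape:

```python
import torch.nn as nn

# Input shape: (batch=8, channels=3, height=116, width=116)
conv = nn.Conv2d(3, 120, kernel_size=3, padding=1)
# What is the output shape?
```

Input: (8, 3, 116, 116) -> Output: (8, 120, 116, 116)

Answer: (8, 120, 116, 116)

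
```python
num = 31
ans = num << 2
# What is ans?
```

Trace:
`num = 31` → num = 31
`ans = num << 2` → ans = 124
So ans = 124

Answer: 124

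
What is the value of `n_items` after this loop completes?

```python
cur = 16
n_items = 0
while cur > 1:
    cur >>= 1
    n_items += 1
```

Count right shifts until 1
`n_items` takes the values: 0 → 1 → 2 → 3 → 4

Answer: 4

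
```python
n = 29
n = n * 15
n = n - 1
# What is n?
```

Trace:
`n = 29` → n = 29
`n = n * 15` → n = 435
`n = n - 1` → n = 434
So n = 434

Answer: 434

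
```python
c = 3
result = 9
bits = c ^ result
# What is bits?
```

Trace:
`c = 3` → c = 3
`result = 9` → result = 9
`bits = c ^ result` → bits = 10
So bits = 10

Answer: 10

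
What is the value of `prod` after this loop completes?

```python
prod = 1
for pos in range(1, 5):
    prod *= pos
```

4! = 24
`prod` takes the values: 1 → 2 → 6 → 24

Answer: 24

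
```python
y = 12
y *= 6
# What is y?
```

Trace:
`y = 12` → y = 12
`y *= 6` → y = 72
So y = 72

Answer: 72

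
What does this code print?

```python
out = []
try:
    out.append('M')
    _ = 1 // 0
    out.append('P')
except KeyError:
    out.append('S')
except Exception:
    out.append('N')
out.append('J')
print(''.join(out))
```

Execution trace: 'M' (try body) → 'N' (except Exception) → 'J' (after the try/except). Output: MNJ

Answer: MNJ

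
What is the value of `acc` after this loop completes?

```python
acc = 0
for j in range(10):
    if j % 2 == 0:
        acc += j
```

Sum of even numbers 0 to 9
`acc` takes the values: 0 → 2 → 6 → 12 → 20

Answer: 20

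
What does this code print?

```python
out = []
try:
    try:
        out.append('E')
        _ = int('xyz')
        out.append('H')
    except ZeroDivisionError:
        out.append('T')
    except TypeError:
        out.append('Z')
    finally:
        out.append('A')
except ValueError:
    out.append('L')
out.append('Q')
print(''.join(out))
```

Execution trace: 'E' (inner try body) → 'A' (inner finally) → 'L' (outer except ValueError) → 'Q' (after the try/except). Output: EALQ

Answer: EALQ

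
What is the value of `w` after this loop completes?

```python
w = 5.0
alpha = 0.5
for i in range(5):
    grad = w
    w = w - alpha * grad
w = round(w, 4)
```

Gradient descent: w = 5.0 * (1 - 0.5)^5
`w` takes the values: 5.0 → 2.5 → 1.25 → 0.625 → 0.3125 → 0.15625 → 0.1562

Answer: 0.1562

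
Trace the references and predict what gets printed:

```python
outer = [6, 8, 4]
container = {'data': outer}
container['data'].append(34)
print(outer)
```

Key concept: dict holds reference to list.
Step by step:
`outer = [6, 8, 4]` → outer = [6, 8, 4]
`container = {'data': outer}` → container = {'data': [6, 8, 4]}
`container['data'].append(34)` → outer = [6, 8, 4, 34]; container = {'data': [6, 8, 4, 34]}
`print(outer)` → prints [6, 8, 4, 34]

Answer: [6, 8, 4, 34]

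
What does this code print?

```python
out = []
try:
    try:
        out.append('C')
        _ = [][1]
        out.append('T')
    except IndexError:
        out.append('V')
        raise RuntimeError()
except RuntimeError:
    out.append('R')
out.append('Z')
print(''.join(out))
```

Execution trace: 'C' (inner try body) → 'V' (inner except IndexError) → 'R' (outer except RuntimeError) → 'Z' (after the try/except). Output: CVRZ

Answer: CVRZ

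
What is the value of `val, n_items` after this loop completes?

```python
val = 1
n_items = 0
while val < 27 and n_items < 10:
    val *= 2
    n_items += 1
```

Double until >= 27 or 10 iterations
`val, n_items` takes the values: (1, 0) → (2, 0) → (2, 1) → (4, 1) → (4, 2) → (8, 2) → (8, 3) → (16, 3) → (16, 4) → (32, 4) → (32, 5)

Answer: 32, 5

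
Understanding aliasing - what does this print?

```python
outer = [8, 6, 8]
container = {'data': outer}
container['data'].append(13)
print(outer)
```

Key concept: dict holds reference to list.
Step by step:
`outer = [8, 6, 8]` → outer = [8, 6, 8]
`container = {'data': outer}` → container = {'data': [8, 6, 8]}
`container['data'].append(13)` → outer = [8, 6, 8, 13]; container = {'data': [8, 6, 8, 13]}
`print(outer)` → prints [8, 6, 8, 13]

Answer: [8, 6, 8, 13]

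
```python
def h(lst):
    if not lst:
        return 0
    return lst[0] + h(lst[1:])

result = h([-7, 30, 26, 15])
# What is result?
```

(-7) + 30 + 26 + 15 + 0 = 64

Answer: 64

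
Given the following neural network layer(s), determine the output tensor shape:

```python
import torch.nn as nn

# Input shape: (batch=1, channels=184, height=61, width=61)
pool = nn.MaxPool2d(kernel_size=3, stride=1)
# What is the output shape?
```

Input: (1, 184, 61, 61) -> Output: (1, 184, 59, 59)

Answer: (1, 184, 59, 59)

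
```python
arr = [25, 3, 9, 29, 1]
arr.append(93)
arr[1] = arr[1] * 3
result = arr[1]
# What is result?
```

Trace:
`arr = [25, 3, 9, 29, 1]` → arr = [25, 3, 9, 29, 1]
`arr.append(93)` → arr = [25, 3, 9, 29, 1, 93]
`arr[1] = arr[1] * 3` → arr = [25, 9, 9, 29, 1, 93]
`result = arr[1]` → result = 9
So result = 9

Answer: 9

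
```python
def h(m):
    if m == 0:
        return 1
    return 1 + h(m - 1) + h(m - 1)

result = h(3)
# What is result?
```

h(m) = 1 + 2·h(m-1), h(0)=1. Closed form: (1+1)·2^3 - 1 = 15.

Answer: 15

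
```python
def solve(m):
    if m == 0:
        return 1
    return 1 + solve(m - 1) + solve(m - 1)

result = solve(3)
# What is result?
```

solve(m) = 1 + 2·solve(m-1), solve(0)=1. Closed form: (1+1)·2^3 - 1 = 15.

Answer: 15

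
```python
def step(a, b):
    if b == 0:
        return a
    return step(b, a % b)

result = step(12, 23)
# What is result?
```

step(12, 23) -> step(23, 12) -> step(12, 11) -> step(11, 1) -> step(1, 0) -> 1

Answer: 1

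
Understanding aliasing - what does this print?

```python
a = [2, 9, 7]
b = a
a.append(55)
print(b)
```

Key concept: basic list aliasing.
Step by step:
`a = [2, 9, 7]` → a = [2, 9, 7]
`b = a` → b = [2, 9, 7] (same object as a)
`a.append(55)` → a = [2, 9, 7, 55] (same object as b); b = [2, 9, 7, 55] (same object as a)
`print(b)` → prints [2, 9, 7, 55]

Answer: [2, 9, 7, 55]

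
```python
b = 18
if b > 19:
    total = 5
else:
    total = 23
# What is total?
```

Trace:
`b = 18` → b = 18
`if b > 19: ...` → b > 19 is False, take else branch → total = 23
So total = 23

Answer: 23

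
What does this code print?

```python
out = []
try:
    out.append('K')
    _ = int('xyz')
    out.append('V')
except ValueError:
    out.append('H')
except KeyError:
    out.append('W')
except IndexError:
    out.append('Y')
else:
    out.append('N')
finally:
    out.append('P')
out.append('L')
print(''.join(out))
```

Execution trace: 'K' (try body) → 'H' (except ValueError) → 'P' (finally) → 'L' (after the try/except). Output: KHPL

Answer: KHPL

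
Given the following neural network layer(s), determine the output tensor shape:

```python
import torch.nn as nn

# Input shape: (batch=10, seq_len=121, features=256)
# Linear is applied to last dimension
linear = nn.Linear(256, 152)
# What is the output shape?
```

Input: (10, 121, 256) -> Output: (10, 121, 152)

Answer: (10, 121, 152)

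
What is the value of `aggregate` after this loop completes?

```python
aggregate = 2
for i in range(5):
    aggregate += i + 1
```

Start at 2, add 1 to 5 = 17
`aggregate` takes the values: 2 → 3 → 5 → 8 → 12 → 17

Answer: 17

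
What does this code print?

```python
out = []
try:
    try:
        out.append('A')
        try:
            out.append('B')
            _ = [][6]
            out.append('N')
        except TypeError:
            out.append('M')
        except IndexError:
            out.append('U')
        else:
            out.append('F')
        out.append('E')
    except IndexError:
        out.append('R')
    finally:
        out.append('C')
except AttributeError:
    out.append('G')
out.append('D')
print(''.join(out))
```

Execution trace: 'A' (try body) → 'B' (inner try body) → 'U' (inner except IndexError) → 'E' (try body, no exception) → 'C' (finally) → 'D' (after the try/except). Output: ABUECD

Answer: ABUECD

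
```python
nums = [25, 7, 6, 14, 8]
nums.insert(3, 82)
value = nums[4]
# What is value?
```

Trace:
`nums = [25, 7, 6, 14, 8]` → nums = [25, 7, 6, 14, 8]
`nums.insert(3, 82)` → nums = [25, 7, 6, 82, 14, 8]
`value = nums[4]` → value = 14
So value = 14

Answer: 14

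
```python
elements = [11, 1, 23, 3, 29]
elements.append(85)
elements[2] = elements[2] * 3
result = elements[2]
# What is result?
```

Trace:
`elements = [11, 1, 23, 3, 29]` → elements = [11, 1, 23, 3, 29]
`elements.append(85)` → elements = [11, 1, 23, 3, 29, 85]
`elements[2] = elements[2] * 3` → elements = [11, 1, 69, 3, 29, 85]
`result = elements[2]` → result = 69
So result = 69

Answer: 69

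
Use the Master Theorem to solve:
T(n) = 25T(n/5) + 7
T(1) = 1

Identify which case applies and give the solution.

a=25, b=5, f(n)=7. log_5(25) = 2. Since c=0 < 2, Case 1 applies: T(n) = Θ(n^log_b(a)) = O(n^2).

Answer: O(n^2) - Case 1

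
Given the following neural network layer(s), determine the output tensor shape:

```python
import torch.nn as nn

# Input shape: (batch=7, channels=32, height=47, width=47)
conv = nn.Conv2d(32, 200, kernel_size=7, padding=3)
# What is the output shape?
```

Input: (7, 32, 47, 47) -> Output: (7, 200, 47, 47)

Answer: (7, 200, 47, 47)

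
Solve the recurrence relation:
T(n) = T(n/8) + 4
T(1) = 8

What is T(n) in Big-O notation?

Each step divides n by 8 and adds 4. After log_8(n) steps we reach T(1)=8. So T(n) = 4·log_8(n) + 8 = O(log n).

Answer: O(log n)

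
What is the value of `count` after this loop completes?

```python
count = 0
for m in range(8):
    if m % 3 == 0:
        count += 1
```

Count numbers divisible by 3 in range(8)
`count` takes the values: 0 → 1 → 2 → 3

Answer: 3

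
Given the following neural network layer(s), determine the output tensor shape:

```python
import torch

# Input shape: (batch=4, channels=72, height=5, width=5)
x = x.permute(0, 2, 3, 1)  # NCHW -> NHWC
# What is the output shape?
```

Input: (4, 72, 5, 5) -> Output: (4, 5, 5, 72)

Answer: (4, 5, 5, 72)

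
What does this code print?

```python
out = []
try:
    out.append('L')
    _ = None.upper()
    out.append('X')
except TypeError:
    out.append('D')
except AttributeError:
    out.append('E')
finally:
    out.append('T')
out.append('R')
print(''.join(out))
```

Execution trace: 'L' (try body) → 'E' (except AttributeError) → 'T' (finally) → 'R' (after the try/except). Output: LETR

Answer: LETR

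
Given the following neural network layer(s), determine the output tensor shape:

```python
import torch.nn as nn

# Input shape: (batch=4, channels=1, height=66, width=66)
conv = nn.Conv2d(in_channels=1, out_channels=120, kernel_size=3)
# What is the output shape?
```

Input: (4, 1, 66, 66) -> Output: (4, 120, 64, 64)

Answer: (4, 120, 64, 64)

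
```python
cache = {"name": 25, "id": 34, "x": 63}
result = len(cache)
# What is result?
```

Trace:
`cache = {"name": 25, "id": 34, "x": 63}` → cache = {'name': 25, 'id': 34, 'x': 63}
`result = len(cache)` → result = 3
So result = 3

Answer: 3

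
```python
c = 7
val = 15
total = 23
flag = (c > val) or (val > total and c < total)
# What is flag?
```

Trace:
`c = 7` → c = 7
`val = 15` → val = 15
`total = 23` → total = 23
`flag = (c > val) or (val > total and c < total)` → flag = False
So flag = False

Answer: False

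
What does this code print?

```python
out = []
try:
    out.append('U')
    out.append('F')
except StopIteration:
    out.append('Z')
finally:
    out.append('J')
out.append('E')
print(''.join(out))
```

Execution trace: 'U' (try body) → 'F' (try body, no exception) → 'J' (finally) → 'E' (after the try/except). Output: UFJE

Answer: UFJE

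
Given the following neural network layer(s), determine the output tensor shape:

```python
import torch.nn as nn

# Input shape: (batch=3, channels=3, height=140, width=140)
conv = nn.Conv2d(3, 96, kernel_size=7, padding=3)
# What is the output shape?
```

Input: (3, 3, 140, 140) -> Output: (3, 96, 140, 140)

Answer: (3, 96, 140, 140)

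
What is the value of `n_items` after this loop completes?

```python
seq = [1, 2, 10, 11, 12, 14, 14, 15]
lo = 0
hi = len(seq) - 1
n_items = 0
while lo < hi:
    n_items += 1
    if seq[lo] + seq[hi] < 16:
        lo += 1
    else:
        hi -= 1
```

Steps to find pair summing to 16
`n_items` takes the values: 0 → 1 → 2 → 3 → 4 → 5 → 6 → 7

Answer: 7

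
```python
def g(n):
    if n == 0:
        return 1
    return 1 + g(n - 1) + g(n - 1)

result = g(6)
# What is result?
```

g(n) = 1 + 2·g(n-1), g(0)=1. Closed form: (1+1)·2^6 - 1 = 127.

Answer: 127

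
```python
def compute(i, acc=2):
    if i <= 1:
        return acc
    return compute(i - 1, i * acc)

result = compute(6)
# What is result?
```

Accumulator trace (n, acc): (6, 2) -> (5, 12) -> (4, 60) -> (3, 240) -> (2, 720) -> (1, 1440) -> return 1440

Answer: 1440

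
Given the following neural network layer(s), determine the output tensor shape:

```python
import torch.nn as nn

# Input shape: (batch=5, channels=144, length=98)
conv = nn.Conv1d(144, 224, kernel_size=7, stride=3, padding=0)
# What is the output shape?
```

Input: (5, 144, 98) -> Output: (5, 224, 31)

Answer: (5, 224, 31)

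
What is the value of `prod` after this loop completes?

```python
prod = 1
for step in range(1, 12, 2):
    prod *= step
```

Product of 1, 3, 5, ... up to 11
`prod` takes the values: 1 → 3 → 15 → 105 → 945 → 10395

Answer: 10395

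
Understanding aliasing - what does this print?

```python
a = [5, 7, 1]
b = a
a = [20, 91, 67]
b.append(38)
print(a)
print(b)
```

Key concept: rebinding vs mutation: a is rebound to a new list, b still points at the original.
Step by step:
`a = [5, 7, 1]` → a = [5, 7, 1]
`b = a` → b = [5, 7, 1] (same object as a)
`a = [20, 91, 67]` → a = [20, 91, 67]
`b.append(38)` → b = [5, 7, 1, 38]
`print(a)` → prints [20, 91, 67]
`print(b)` → prints [5, 7, 1, 38]

Answer:
[20, 91, 67]
[5, 7, 1, 38]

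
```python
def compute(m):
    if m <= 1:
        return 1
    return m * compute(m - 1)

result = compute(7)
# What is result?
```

compute(7) = 7 * 6 * 5 * 4 * 3 * 2 * 1 = 5040

Answer: 5040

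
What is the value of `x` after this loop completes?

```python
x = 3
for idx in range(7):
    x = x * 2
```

Multiply by 2, 7 times: 3 * 2^7 = 384
`x` takes the values: 3 → 6 → 12 → 24 → 48 → 96 → 192 → 384

Answer: 384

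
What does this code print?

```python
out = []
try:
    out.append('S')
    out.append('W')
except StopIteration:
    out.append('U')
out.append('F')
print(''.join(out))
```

Execution trace: 'S' (try body) → 'W' (try body, no exception) → 'F' (after the try/except). Output: SWF

Answer: SWF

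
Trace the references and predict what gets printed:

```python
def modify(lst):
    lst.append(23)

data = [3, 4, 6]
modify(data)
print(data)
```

Key concept: function modifies passed list.
Step by step:
`data = [3, 4, 6]` → data = [3, 4, 6]
`modify(data)` → data = [3, 4, 6, 23]
`print(data)` → prints [3, 4, 6, 23]

Answer: [3, 4, 6, 23]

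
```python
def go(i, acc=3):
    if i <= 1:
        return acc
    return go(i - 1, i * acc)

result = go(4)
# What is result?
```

Accumulator trace (n, acc): (4, 3) -> (3, 12) -> (2, 36) -> (1, 72) -> return 72

Answer: 72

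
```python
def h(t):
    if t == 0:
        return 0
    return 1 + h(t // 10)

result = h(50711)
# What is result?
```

Count of digits of 50711: 5

Answer: 5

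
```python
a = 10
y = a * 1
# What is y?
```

Trace:
`a = 10` → a = 10
`y = a * 1` → y = 10
So y = 10

Answer: 10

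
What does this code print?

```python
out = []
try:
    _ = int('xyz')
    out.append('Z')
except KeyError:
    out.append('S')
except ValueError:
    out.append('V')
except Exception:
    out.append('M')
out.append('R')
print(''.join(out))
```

Execution trace: 'V' (except ValueError) → 'R' (after the try/except). Output: VR

Answer: VR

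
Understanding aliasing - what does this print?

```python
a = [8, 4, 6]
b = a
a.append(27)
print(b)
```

Key concept: basic list aliasing.
Step by step:
`a = [8, 4, 6]` → a = [8, 4, 6]
`b = a` → b = [8, 4, 6] (same object as a)
`a.append(27)` → a = [8, 4, 6, 27] (same object as b); b = [8, 4, 6, 27] (same object as a)
`print(b)` → prints [8, 4, 6, 27]

Answer: [8, 4, 6, 27]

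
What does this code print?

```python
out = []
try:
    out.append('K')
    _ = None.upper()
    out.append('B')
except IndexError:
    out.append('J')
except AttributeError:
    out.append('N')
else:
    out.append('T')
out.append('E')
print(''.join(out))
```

Execution trace: 'K' (try body) → 'N' (except AttributeError) → 'E' (after the try/except). Output: KNE

Answer: KNE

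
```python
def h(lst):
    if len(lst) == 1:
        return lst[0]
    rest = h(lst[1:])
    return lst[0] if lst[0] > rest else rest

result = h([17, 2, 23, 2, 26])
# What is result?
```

Recursive max over [17, 2, 23, 2, 26] = 26

Answer: 26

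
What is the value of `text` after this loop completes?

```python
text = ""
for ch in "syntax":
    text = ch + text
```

Reverse 'syntax'
`text` takes the values: "" → "s" → "ys" → "nys" → "tnys" → "atnys" → "xatnys"

Answer: "xatnys"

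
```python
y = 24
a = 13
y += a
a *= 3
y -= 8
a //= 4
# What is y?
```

Trace:
`y = 24` → y = 24
`a = 13` → a = 13
`y += a` → y = 37
`a *= 3` → a = 39
`y -= 8` → y = 29
`a //= 4` → a = 9
So y = 29

Answer: 29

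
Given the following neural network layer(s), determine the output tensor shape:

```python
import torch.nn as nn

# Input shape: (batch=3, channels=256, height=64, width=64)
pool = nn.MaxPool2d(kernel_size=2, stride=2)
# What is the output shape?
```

Input: (3, 256, 64, 64) -> Output: (3, 256, 32, 32)

Answer: (3, 256, 32, 32)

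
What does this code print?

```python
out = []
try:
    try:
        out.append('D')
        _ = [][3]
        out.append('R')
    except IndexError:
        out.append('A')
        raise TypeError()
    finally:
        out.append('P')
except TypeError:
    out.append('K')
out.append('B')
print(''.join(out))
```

Execution trace: 'D' (inner try body) → 'A' (inner except IndexError) → 'P' (inner finally) → 'K' (outer except TypeError) → 'B' (after the try/except). Output: DAPKB

Answer: DAPKB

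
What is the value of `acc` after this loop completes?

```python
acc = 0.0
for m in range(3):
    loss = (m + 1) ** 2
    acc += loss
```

Sum of squared losses 1² + 2² + ... + 3²
`acc` takes the values: 0.0 → 1.0 → 5.0 → 14.0

Answer: 14.0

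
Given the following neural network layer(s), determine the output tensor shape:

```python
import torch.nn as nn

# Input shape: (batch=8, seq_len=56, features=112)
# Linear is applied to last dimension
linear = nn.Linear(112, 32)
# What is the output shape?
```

Input: (8, 56, 112) -> Output: (8, 56, 32)

Answer: (8, 56, 32)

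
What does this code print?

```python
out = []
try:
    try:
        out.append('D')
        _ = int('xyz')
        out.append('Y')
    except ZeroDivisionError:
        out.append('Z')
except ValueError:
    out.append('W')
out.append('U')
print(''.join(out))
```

Execution trace: 'D' (try body) → 'W' (outer except ValueError) → 'U' (after the try/except). Output: DWU

Answer: DWU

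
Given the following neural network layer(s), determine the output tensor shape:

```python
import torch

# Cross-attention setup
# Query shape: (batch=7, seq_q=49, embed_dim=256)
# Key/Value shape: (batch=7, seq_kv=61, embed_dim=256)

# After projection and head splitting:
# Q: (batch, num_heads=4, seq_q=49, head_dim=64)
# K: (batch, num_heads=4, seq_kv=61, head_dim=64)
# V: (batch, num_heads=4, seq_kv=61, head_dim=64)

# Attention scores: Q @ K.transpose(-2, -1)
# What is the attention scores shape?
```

Input: (7, 49, 256) -> Output: (7, 4, 49, 61)

Answer: (7, 4, 49, 61)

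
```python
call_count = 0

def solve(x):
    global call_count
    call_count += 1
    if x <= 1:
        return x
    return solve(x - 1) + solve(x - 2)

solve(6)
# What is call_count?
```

Calls(x) = 1 + Calls(x-1) + Calls(x-2); Calls(0)=Calls(1)=1. For x=6 this gives 25.

Answer: 25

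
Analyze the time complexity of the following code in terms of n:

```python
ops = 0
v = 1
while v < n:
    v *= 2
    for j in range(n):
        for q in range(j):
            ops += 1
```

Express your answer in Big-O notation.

Each loop level contributes: log n × n × n. Multiplying the contributions gives O(n^2 log n).

Answer: O(n^2 log n)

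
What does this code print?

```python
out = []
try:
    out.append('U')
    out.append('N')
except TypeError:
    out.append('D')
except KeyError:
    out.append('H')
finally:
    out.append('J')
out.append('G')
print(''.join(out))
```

Execution trace: 'U' (try body) → 'N' (try body, no exception) → 'J' (finally) → 'G' (after the try/except). Output: UNJG

Answer: UNJG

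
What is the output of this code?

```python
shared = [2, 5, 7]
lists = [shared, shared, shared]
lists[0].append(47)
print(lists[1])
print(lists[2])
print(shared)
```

Key concept: list of same reference.
Step by step:
`shared = [2, 5, 7]` → shared = [2, 5, 7]
`lists = [shared, shared, shared]` → lists = [[2, 5, 7], [2, 5, 7], [2, 5, 7]]
`lists[0].append(47)` → shared = [2, 5, 7, 47]; lists = [[2, 5, 7, 47], [2, 5, 7, 47], [2, 5, 7, 47]]
`print(lists[1])` → prints [2, 5, 7, 47]
`print(lists[2])` → prints [2, 5, 7, 47]
`print(shared)` → prints [2, 5, 7, 47]

Answer:
[2, 5, 7, 47]
[2, 5, 7, 47]
[2, 5, 7, 47]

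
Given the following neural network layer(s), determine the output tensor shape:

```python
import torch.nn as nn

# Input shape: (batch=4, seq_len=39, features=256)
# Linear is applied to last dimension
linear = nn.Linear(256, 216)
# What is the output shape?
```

Input: (4, 39, 256) -> Output: (4, 39, 216)

Answer: (4, 39, 216)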